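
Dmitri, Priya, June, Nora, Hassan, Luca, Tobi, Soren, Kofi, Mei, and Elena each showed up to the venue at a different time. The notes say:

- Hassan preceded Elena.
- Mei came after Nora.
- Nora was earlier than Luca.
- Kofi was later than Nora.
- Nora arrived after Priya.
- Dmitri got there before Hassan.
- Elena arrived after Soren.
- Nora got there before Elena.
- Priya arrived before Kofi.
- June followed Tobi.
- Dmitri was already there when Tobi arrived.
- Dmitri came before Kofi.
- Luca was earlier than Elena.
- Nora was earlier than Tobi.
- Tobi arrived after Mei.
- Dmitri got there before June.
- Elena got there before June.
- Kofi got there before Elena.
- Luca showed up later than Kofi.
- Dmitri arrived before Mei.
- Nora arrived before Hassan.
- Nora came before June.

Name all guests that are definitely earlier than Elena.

Dmitri, Hassan, Kofi, Luca, Nora, Priya, Soren

Directly stated before Elena: Hassan, Kofi, Luca, Nora, and Soren.
Dmitri reaches Elena via Dmitri → Kofi → Elena.
Priya reaches Elena via Priya → Nora → Elena.
No chain forces Mei (or any of the others) ahead of Elena.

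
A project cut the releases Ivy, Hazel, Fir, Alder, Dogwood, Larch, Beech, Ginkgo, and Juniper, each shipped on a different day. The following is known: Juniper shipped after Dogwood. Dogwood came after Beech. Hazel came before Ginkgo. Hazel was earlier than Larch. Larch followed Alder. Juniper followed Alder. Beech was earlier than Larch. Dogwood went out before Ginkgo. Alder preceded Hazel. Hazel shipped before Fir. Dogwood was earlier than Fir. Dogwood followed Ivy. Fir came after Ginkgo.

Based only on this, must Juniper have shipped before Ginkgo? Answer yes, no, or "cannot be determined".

cannot be determined

No chain of stated constraints runs from Juniper to Ginkgo, and none runs from Ginkgo to Juniper either.
So the relative order of Juniper and Ginkgo is not fixed by the given facts.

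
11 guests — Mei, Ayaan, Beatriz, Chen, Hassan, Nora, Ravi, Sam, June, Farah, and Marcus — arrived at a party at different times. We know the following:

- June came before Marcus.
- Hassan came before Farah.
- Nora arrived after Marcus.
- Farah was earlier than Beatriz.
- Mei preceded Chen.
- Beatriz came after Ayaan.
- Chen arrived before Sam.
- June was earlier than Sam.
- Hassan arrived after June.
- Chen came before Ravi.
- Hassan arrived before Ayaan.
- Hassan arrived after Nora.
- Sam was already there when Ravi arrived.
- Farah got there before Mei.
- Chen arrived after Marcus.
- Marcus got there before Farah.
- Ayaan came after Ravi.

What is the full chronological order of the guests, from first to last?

June, Marcus, Nora, Hassan, Farah, Mei, Chen, Sam, Ravi, Ayaan, Beatriz

The constraints fix every adjacent pair, so only one ordering works:
June → Marcus → Nora → Hassan → Farah → Mei → Chen → Sam → Ravi → Ayaan → Beatriz.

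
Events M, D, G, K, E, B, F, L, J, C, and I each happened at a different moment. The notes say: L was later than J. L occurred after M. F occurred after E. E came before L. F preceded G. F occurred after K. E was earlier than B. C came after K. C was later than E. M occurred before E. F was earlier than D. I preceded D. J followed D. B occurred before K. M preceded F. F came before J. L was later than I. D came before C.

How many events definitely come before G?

Directly stated before G: F.
B reaches G via B → K → F → G.
E reaches G via E → F → G.
K reaches G via K → F → G.
Likewise M reaches G by chaining the stated constraints.
No chain forces D (or any of the others) ahead of G.
That's B, E, F, K, and M — 5 in all.

5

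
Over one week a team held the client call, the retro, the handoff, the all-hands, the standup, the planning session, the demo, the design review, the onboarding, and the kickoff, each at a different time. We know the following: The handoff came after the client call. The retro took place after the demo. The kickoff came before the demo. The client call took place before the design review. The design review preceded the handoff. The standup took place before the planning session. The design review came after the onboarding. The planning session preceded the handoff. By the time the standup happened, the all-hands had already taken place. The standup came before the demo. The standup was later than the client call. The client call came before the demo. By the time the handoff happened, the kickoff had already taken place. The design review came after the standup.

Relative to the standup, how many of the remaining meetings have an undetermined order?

2

Forced before the standup: the all-hands and the client call; forced after the standup: the demo, the design review, the handoff, the planning session, and the retro.
That leaves the kickoff and the onboarding with no forced order relative to the standup — 2.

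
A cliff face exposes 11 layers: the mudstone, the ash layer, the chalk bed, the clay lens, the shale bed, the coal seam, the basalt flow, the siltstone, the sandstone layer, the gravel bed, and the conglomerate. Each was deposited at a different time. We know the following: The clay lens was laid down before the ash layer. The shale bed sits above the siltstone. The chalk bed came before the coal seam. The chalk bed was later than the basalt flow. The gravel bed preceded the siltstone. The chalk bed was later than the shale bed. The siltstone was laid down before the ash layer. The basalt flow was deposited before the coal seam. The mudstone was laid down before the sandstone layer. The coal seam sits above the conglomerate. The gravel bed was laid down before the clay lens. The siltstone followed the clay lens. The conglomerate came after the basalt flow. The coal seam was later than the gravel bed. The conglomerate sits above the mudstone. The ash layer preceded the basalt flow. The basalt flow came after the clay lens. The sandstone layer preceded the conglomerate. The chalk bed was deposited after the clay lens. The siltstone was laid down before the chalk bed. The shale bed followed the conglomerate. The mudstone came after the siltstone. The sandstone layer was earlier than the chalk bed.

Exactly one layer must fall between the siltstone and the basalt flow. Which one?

the ash layer

Tracing the constraints gives the siltstone → the ash layer → the basalt flow, so the ash layer sits after the siltstone and before the basalt flow.
No other layer is forced both after the siltstone and before the basalt flow.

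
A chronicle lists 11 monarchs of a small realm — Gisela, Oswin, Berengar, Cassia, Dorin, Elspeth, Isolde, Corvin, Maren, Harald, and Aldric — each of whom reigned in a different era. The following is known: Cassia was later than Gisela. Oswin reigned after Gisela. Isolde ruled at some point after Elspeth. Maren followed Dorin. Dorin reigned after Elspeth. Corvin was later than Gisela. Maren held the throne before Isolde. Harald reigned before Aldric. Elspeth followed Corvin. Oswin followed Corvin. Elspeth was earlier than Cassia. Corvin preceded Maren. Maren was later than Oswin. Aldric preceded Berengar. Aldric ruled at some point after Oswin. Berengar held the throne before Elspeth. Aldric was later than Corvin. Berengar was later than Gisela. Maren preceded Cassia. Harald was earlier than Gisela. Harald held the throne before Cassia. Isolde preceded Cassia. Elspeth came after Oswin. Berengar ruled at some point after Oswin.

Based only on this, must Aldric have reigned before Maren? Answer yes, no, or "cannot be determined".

yes

Chain the constraints: Aldric → Berengar → Elspeth → Dorin → Maren. Each link is directly stated, so Aldric comes before Maren.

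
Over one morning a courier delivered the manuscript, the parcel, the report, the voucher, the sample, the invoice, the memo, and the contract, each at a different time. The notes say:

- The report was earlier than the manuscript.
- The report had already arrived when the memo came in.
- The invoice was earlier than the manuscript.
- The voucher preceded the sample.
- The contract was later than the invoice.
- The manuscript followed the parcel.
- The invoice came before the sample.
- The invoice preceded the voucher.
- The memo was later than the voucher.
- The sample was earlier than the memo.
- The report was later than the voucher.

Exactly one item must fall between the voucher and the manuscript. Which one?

the report

Tracing the constraints gives the voucher → the report → the manuscript, so the report sits after the voucher and before the manuscript.
No other item is forced both after the voucher and before the manuscript.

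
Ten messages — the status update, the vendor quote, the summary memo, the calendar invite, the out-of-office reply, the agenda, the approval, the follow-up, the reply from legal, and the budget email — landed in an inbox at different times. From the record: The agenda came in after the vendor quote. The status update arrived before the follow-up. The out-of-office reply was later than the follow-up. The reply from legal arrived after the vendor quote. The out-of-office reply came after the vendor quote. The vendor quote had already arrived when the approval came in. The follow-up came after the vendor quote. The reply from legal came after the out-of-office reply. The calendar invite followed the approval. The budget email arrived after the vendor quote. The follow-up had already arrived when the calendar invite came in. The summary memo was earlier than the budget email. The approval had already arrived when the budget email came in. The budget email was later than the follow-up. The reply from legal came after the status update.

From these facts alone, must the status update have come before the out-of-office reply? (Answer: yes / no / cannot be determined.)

yes

Chain the constraints: the status update → the follow-up → the out-of-office reply. Each link is directly stated, so the status update comes before the out-of-office reply.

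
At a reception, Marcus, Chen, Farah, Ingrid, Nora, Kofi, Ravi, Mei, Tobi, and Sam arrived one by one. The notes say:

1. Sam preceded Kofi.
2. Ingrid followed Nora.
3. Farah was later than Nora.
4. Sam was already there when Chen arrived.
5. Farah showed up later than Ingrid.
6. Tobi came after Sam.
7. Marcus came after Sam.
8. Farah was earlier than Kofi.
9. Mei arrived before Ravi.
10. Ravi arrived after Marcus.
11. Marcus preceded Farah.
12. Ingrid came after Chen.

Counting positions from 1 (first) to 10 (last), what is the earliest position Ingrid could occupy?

4

Chen, Nora, and Sam must all come before Ingrid — 3 forced predecessors.
Nothing else is forced ahead of Ingrid, so their earliest slot is position 3 + 1 = 4.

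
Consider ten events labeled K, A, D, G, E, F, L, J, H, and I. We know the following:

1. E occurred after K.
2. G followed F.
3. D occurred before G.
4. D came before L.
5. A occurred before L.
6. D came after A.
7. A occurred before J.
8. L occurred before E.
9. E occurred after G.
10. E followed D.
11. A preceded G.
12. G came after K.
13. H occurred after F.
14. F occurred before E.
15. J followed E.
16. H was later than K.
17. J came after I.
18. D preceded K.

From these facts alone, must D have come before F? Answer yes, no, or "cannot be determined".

cannot be determined

No chain of stated constraints runs from D to F, and none runs from F to D either.
So the relative order of D and F is not fixed by the given facts.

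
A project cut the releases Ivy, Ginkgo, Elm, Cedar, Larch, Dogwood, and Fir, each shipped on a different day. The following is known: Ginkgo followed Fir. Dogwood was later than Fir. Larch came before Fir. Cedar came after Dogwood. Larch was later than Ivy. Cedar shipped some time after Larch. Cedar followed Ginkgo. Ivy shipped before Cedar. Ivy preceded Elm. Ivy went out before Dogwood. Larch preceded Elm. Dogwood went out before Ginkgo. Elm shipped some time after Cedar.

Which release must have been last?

Elm

Every other release has a chain of constraints placing it before Elm, so Elm is last.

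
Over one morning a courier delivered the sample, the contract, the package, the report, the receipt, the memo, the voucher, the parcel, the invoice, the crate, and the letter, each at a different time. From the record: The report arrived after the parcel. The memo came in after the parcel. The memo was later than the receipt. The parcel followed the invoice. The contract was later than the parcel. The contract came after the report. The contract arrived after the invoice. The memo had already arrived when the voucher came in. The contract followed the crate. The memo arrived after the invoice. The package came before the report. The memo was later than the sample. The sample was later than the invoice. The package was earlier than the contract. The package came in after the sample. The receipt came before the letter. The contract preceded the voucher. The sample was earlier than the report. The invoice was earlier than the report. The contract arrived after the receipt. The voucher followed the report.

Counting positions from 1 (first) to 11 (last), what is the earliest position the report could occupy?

The invoice, the package, the parcel, and the sample must all come before the report — 4 forced predecessors.
Nothing else is forced ahead of the report, so its earliest slot is position 4 + 1 = 5.

5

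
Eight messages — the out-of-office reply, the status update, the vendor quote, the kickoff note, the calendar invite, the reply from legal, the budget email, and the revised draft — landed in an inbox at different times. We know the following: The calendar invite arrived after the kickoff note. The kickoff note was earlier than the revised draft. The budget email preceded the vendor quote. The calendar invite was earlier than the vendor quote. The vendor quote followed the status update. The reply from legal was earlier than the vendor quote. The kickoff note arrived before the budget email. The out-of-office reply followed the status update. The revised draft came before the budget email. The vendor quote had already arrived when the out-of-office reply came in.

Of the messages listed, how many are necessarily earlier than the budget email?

Directly stated before the budget email: the kickoff note and the revised draft.
No chain forces the vendor quote (or any of the others) ahead of the budget email.
That's the kickoff note and the revised draft — 2 in all.

2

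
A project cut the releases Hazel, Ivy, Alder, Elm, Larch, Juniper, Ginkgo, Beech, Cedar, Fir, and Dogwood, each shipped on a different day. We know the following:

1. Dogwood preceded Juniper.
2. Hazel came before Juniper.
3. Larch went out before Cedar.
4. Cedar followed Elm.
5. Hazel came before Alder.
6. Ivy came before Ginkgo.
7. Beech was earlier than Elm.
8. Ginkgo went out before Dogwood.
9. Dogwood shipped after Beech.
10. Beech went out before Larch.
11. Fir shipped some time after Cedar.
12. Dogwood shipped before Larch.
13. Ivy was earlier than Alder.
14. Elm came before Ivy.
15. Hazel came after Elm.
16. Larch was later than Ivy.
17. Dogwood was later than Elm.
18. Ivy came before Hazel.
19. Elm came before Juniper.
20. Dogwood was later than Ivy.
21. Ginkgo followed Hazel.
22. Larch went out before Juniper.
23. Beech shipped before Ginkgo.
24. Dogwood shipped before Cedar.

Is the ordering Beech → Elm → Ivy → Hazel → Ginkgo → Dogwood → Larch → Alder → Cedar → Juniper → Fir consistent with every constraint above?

Check each stated constraint against the proposed order — e.g. Elm is ahead of Cedar; Elm is ahead of Juniper. Every pair is in the required order; nothing is violated.

yes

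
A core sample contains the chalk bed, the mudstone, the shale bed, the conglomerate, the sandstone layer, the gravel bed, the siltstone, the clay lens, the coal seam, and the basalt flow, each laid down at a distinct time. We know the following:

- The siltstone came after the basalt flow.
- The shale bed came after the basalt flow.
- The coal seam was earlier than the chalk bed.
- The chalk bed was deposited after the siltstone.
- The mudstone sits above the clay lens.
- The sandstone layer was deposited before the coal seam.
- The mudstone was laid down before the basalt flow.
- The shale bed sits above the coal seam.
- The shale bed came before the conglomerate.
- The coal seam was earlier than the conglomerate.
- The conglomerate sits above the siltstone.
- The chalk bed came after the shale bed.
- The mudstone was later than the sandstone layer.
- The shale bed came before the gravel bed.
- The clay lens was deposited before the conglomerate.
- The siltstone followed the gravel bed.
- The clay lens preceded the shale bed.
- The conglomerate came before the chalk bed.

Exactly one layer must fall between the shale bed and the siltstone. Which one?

Tracing the constraints gives the shale bed → the gravel bed → the siltstone, so the gravel bed sits after the shale bed and before the siltstone.
No other layer is forced both after the shale bed and before the siltstone.

the gravel bed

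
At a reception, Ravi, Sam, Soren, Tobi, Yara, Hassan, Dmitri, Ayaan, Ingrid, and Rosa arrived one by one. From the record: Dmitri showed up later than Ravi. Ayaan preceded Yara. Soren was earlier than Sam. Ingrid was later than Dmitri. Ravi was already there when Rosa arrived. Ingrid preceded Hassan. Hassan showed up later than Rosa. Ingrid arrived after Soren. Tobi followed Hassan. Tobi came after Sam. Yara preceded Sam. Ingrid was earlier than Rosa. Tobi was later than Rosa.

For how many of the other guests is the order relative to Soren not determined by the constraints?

Forced after Soren: Hassan, Ingrid, Rosa, Sam, and Tobi.
That leaves Ayaan, Dmitri, Ravi, and Yara with no forced order relative to Soren — 4.

4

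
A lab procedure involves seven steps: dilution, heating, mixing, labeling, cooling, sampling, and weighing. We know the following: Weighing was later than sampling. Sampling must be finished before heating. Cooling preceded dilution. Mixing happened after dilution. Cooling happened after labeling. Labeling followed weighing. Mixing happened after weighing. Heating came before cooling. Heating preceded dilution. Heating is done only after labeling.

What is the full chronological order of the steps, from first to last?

sampling, weighing, labeling, heating, cooling, dilution, mixing

The constraints fix every adjacent pair, so only one ordering works:
sampling → weighing → labeling → heating → cooling → dilution → mixing.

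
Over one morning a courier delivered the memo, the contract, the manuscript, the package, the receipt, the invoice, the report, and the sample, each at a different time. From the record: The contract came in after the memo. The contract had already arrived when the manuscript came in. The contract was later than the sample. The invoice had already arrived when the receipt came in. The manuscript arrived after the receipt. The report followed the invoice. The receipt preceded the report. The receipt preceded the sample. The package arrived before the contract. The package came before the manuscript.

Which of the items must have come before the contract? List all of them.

the invoice, the memo, the package, the receipt, the sample

Directly stated before the contract: the memo, the package, and the sample.
The invoice reaches the contract via the invoice → the receipt → the sample → the contract.
The receipt reaches the contract via the receipt → the sample → the contract.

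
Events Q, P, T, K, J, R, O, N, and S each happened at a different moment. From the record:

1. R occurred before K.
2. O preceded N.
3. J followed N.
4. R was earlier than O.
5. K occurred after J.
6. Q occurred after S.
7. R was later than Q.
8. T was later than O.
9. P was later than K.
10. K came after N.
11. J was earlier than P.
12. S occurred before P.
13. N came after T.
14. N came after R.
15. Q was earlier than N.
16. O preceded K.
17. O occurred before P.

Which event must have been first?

S

S has a chain of constraints placing it before every other event, so S must be first.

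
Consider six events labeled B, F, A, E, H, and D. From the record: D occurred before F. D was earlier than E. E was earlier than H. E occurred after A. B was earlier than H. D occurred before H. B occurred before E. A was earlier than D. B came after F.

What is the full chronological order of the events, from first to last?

A, D, F, B, E, H

The constraints fix every adjacent pair, so only one ordering works:
A → D → F → B → E → H.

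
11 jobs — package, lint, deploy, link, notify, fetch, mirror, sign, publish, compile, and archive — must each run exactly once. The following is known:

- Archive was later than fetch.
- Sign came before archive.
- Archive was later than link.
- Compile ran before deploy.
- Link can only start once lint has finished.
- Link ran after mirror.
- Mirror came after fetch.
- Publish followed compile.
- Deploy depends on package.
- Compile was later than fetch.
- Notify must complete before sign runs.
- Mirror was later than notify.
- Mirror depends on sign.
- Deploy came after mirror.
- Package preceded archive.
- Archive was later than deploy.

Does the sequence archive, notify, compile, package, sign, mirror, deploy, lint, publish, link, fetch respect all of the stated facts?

no

The constraints require fetch before compile, but in the proposed sequence compile appears ahead of fetch. That one violation is enough.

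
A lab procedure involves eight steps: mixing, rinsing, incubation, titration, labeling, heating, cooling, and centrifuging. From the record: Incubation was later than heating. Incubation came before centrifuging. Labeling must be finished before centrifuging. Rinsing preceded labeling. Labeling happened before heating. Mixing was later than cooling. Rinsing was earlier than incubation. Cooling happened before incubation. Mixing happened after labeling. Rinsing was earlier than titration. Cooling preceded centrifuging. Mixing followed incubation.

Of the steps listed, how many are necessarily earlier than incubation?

4

Directly stated before incubation: cooling, heating, and rinsing.
Labeling reaches incubation via labeling → heating → incubation.
That's cooling, heating, labeling, and rinsing — 4 in all.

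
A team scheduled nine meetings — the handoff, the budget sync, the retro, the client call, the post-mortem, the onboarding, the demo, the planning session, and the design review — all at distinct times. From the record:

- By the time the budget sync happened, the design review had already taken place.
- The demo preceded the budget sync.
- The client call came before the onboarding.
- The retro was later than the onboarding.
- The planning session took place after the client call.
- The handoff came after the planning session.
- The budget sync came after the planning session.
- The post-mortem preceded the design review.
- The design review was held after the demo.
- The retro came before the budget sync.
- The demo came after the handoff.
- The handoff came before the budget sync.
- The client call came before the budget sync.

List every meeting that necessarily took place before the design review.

Directly stated before the design review: the demo and the post-mortem.
The client call reaches the design review via the client call → the planning session → the handoff → the demo → the design review.
The handoff reaches the design review via the handoff → the demo → the design review.
The planning session reaches the design review via the planning session → the handoff → the demo → the design review.
No chain forces the onboarding (or any of the others) ahead of the design review.

the client call, the demo, the handoff, the planning session, the post-mortem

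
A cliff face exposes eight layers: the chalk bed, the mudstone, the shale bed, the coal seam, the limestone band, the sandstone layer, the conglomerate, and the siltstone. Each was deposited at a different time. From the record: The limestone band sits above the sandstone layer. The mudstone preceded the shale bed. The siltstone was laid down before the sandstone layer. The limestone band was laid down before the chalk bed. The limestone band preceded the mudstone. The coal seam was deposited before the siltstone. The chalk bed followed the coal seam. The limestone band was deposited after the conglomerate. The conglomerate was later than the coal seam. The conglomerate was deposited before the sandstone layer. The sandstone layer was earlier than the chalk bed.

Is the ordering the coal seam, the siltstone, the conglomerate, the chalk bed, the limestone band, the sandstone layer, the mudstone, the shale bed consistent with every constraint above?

no

The constraints require the sandstone layer before the chalk bed, but in the proposed sequence the chalk bed appears ahead of the sandstone layer. That one violation is enough.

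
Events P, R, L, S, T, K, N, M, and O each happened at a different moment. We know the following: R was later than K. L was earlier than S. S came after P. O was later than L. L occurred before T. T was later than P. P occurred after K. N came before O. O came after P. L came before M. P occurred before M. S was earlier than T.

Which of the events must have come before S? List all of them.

K, L, P

Directly stated before S: L and P.
K reaches S via K → P → S.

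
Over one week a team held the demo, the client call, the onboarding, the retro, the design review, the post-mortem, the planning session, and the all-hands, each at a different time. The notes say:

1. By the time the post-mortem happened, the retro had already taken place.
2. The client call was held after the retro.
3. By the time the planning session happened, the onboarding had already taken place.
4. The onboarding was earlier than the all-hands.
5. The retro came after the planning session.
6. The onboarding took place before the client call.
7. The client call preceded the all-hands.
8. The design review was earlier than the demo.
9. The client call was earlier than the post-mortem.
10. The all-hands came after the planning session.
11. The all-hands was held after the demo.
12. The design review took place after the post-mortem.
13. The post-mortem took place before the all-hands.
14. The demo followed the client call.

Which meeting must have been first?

the onboarding

The onboarding has a chain of constraints placing it before every other meeting, so the onboarding must be first.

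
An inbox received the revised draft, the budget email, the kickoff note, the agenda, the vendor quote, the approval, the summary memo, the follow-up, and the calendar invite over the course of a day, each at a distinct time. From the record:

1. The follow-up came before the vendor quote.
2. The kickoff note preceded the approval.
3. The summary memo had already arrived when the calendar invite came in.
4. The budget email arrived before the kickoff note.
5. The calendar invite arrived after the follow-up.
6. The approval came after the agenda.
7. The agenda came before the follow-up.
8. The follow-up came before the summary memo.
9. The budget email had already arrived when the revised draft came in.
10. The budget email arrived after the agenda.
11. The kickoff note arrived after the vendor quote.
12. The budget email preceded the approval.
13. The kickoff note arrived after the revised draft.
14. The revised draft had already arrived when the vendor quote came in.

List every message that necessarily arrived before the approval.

Directly stated before the approval: the agenda, the budget email, and the kickoff note.
The follow-up reaches the approval via the follow-up → the vendor quote → the kickoff note → the approval.
The revised draft reaches the approval via the revised draft → the kickoff note → the approval.
The vendor quote reaches the approval via the vendor quote → the kickoff note → the approval.
No chain forces the calendar invite (or any of the others) ahead of the approval.

the agenda, the budget email, the follow-up, the kickoff note, the revised draft, the vendor quote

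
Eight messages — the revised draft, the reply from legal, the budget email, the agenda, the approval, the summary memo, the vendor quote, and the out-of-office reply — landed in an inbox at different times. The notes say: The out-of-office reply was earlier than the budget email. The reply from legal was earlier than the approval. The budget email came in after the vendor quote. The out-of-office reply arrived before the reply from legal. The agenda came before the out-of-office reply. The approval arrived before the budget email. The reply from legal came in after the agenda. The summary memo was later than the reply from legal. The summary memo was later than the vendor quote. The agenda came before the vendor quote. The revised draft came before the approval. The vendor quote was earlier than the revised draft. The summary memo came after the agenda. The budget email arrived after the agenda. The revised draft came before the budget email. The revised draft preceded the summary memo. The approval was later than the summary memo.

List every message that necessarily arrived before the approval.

Directly stated before the approval: the reply from legal, the revised draft, and the summary memo.
The agenda reaches the approval via the agenda → the reply from legal → the approval.
The out-of-office reply reaches the approval via the out-of-office reply → the reply from legal → the approval.
The vendor quote reaches the approval via the vendor quote → the revised draft → the approval.

the agenda, the out-of-office reply, the reply from legal, the revised draft, the summary memo, the vendor quote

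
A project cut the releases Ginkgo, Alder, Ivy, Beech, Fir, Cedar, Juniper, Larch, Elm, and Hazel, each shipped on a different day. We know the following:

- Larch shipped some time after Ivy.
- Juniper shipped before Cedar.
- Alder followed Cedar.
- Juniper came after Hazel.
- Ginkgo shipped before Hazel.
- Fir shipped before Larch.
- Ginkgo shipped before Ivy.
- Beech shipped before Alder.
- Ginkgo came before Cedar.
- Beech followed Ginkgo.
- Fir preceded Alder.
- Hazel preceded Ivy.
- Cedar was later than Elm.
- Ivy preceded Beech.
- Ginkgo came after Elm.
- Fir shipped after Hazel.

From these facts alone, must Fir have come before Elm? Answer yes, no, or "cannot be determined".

Tracing the constraints gives Elm → Ginkgo → Hazel → Fir, so Elm must come before Fir.
That means Fir cannot be before Elm.

no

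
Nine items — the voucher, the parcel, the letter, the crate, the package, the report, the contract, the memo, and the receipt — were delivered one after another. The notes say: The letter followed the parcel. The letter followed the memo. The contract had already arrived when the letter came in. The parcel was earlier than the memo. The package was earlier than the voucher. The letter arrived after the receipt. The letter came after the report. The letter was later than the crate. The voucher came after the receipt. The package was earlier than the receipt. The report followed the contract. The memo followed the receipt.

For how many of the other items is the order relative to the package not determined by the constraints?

Forced after the package: the letter, the memo, the receipt, and the voucher.
That leaves the contract, the crate, the parcel, and the report with no forced order relative to the package — 4.

4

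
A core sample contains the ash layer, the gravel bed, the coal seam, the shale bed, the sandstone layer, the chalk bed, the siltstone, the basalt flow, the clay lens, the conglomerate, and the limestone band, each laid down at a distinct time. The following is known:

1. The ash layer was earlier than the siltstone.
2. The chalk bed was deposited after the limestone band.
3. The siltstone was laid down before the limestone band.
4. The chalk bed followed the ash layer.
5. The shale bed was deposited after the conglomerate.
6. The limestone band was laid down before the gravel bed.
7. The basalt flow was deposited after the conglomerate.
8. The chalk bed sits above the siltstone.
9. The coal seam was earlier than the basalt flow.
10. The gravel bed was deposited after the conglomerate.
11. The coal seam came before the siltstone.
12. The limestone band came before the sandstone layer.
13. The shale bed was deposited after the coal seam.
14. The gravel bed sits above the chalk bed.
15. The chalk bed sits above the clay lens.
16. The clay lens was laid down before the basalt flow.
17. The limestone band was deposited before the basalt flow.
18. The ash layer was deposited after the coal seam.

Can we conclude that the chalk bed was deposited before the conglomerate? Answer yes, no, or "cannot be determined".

No chain of stated constraints runs from the chalk bed to the conglomerate, and none runs from the conglomerate to the chalk bed either.
So the relative order of the chalk bed and the conglomerate is not fixed by the given facts.

cannot be determined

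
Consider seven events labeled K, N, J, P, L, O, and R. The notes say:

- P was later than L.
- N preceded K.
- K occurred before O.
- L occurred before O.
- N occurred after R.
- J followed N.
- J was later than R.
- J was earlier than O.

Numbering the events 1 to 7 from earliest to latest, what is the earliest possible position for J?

3

N and R must both come before J — 2 forced predecessors.
Nothing else is forced ahead of J, so its earliest slot is position 2 + 1 = 3.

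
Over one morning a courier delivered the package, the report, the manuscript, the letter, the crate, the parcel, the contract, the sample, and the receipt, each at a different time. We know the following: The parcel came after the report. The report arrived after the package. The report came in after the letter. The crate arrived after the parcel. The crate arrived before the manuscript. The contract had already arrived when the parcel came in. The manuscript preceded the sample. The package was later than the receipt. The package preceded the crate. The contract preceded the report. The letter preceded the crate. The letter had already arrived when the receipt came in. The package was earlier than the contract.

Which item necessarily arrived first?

the letter

The letter has a chain of constraints placing it before every other item, so the letter must be first.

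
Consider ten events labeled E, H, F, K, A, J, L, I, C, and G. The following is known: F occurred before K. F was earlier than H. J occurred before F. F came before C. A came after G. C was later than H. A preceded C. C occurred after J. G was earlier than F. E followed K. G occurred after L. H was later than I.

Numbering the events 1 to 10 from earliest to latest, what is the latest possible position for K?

9

K must come before E — 1 event forced after it.
Everything else can be placed before K in some valid order, so K can sit as late as position 10 − 1 = 9.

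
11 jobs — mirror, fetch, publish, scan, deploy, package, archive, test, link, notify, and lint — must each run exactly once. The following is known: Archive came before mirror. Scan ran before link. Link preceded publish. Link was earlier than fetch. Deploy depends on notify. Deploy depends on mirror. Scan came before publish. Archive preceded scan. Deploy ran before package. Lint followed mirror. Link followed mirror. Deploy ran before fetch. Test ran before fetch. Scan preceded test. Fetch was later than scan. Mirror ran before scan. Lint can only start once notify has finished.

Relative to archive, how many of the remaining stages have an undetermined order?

Forced after archive: deploy, fetch, link, lint, mirror, package, publish, scan, and test.
That leaves notify with no forced order relative to archive — 1.

1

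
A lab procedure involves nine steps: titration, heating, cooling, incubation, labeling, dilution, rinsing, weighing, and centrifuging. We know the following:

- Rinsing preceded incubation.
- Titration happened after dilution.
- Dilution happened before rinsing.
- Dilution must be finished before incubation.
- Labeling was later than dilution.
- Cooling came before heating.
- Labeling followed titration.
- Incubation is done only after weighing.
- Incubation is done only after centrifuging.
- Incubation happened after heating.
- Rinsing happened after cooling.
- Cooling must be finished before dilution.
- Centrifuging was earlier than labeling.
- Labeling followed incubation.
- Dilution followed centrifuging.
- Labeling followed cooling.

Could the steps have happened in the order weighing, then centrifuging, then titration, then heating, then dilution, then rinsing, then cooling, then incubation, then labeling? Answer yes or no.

no

The constraints require cooling before rinsing, but in the proposed sequence rinsing appears ahead of cooling. That one violation is enough.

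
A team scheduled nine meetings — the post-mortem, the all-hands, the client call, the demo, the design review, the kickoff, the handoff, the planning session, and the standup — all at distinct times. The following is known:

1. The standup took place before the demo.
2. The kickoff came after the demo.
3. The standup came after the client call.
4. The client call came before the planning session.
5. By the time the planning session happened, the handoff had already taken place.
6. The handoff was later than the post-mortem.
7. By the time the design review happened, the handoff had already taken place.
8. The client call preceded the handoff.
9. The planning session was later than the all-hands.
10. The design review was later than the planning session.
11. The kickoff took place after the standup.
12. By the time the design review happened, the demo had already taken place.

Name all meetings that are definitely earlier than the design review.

the all-hands, the client call, the demo, the handoff, the planning session, the post-mortem, the standup

Directly stated before the design review: the demo, the handoff, and the planning session.
The all-hands reaches the design review via the all-hands → the planning session → the design review.
The client call reaches the design review via the client call → the handoff → the design review.
The post-mortem reaches the design review via the post-mortem → the handoff → the design review.
Likewise the standup reaches the design review by chaining the stated constraints.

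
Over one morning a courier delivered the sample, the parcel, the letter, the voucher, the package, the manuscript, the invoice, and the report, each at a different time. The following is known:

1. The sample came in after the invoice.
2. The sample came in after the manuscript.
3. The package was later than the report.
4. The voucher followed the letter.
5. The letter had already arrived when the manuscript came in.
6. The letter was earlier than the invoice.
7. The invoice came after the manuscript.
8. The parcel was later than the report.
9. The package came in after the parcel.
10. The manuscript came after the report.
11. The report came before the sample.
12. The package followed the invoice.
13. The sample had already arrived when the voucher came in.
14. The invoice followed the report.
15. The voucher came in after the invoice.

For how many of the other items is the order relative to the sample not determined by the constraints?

Forced before the sample: the invoice, the letter, the manuscript, and the report; forced after the sample: the voucher.
That leaves the package and the parcel with no forced order relative to the sample — 2.

2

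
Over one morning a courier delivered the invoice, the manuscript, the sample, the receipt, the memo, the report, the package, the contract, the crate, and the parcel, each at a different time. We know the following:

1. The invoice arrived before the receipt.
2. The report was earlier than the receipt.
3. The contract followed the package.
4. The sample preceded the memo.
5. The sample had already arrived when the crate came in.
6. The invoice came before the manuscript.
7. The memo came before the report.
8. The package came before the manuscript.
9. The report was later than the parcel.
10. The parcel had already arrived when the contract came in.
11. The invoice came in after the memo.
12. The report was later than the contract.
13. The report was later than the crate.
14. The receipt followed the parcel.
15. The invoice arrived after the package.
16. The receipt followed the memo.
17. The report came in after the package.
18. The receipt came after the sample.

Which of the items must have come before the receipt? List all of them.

Directly stated before the receipt: the invoice, the memo, the parcel, the report, and the sample.
The contract reaches the receipt via the contract → the report → the receipt.
The crate reaches the receipt via the crate → the report → the receipt.
The package reaches the receipt via the package → the report → the receipt.
No chain forces the manuscript ahead of the receipt.

the contract, the crate, the invoice, the memo, the package, the parcel, the report, the sample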